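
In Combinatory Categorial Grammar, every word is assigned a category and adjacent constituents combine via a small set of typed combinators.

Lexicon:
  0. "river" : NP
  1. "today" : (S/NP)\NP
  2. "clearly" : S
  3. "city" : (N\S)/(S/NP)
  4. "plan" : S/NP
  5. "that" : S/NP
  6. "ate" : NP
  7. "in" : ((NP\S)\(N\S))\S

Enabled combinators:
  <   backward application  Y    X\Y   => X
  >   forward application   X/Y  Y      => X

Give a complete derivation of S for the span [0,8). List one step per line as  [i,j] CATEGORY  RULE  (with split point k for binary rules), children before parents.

[0,8] S   >
  [0,2] S/NP   <
    [0,1] "river" : NP
    [1,2] "today" : (S/NP)\NP
  [2,8] NP   <
    [2,3] "clearly" : S
    [3,8] NP\S   <
      [3,5] N\S   >
        [3,4] "city" : (N\S)/(S/NP)
        [4,5] "plan" : S/NP
      [5,8] (NP\S)\(N\S)   <
        [5,7] S   >
          [5,6] "that" : S/NP
          [6,7] "ate" : NP
        [7,8] "in" : ((NP\S)\(N\S))\S

[0,1] NP  lex  "river"
[1,2] (S/NP)\NP  lex  "today"
[0,2] S/NP  <  k=1
[2,3] S  lex  "clearly"
[3,4] (N\S)/(S/NP)  lex  "city"
[4,5] S/NP  lex  "plan"
[3,5] N\S  >  k=4
[5,6] S/NP  lex  "that"
[6,7] NP  lex  "ate"
[5,7] S  >  k=6
[7,8] ((NP\S)\(N\S))\S  lex  "in"
[5,8] (NP\S)\(N\S)  <  k=7
[3,8] NP\S  <  k=5
[2,8] NP  <  k=3
[0,8] S  >  k=2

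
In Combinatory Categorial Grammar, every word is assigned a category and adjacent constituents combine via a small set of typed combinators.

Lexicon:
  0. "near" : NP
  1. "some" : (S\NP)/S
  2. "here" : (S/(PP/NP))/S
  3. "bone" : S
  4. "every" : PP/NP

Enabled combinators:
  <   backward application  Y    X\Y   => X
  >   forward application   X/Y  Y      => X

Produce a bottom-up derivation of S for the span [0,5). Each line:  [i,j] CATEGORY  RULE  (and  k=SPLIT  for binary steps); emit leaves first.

[0,1] NP  lex  "near"
[1,2] (S\NP)/S  lex  "some"
[2,3] (S/(PP/NP))/S  lex  "here"
[3,4] S  lex  "bone"
[2,4] S/(PP/NP)  >  k=3
[4,5] PP/NP  lex  "every"
[2,5] S  >  k=4
[1,5] S\NP  >  k=2
[0,5] S  <  k=1

[0,5] S   <
  [0,1] "near" : NP
  [1,5] S\NP   >
    [1,2] "some" : (S\NP)/S
    [2,5] S   >
      [2,4] S/(PP/NP)   >
        [2,3] "here" : (S/(PP/NP))/S
        [3,4] "bone" : S
      [4,5] "every" : PP/NP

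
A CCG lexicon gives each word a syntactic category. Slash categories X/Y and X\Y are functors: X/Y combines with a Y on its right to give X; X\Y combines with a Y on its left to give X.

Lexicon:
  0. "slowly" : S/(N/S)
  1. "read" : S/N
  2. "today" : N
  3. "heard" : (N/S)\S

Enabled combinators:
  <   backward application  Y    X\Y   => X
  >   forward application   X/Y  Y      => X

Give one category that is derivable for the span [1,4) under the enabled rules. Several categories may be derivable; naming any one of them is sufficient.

N/S

[0,4] S   >
  [0,1] "slowly" : S/(N/S)
  [1,4] N/S   <
    [1,3] S   >
      [1,2] "read" : S/N
      [2,3] "today" : N
    [3,4] "heard" : (N/S)\S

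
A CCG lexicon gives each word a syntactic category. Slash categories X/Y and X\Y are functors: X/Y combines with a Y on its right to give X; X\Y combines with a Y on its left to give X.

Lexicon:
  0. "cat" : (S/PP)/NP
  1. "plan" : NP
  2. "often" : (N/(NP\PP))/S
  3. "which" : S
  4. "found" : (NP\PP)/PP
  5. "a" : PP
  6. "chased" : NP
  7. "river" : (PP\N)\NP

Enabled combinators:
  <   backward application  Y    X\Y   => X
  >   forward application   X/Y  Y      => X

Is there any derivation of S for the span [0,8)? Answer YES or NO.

YES

[0,8] S   >
  [0,2] S/PP   >
    [0,1] "cat" : (S/PP)/NP
    [1,2] "plan" : NP
  [2,8] PP   <
    [2,6] N   >
      [2,4] N/(NP\PP)   >
        [2,3] "often" : (N/(NP\PP))/S
        [3,4] "which" : S
      [4,6] NP\PP   >
        [4,5] "found" : (NP\PP)/PP
        [5,6] "a" : PP
    [6,8] PP\N   <
      [6,7] "chased" : NP
      [7,8] "river" : (PP\N)\NP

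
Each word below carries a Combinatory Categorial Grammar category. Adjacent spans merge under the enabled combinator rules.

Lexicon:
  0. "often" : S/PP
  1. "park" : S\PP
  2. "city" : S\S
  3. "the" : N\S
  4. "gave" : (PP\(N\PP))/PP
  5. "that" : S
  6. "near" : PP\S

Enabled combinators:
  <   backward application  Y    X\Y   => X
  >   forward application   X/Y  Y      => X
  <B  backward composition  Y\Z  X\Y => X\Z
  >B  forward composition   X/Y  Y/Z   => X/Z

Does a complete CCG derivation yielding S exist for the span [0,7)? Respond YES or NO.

YES

[0,7] S   >
  [0,1] "often" : S/PP
  [1,7] PP   <
    [1,4] N\PP   <B
      [1,2] "park" : S\PP
      [2,4] N\S   <B
        [2,3] "city" : S\S
        [3,4] "the" : N\S
    [4,7] PP\(N\PP)   >
      [4,5] "gave" : (PP\(N\PP))/PP
      [5,7] PP   <
        [5,6] "that" : S
        [6,7] "near" : PP\S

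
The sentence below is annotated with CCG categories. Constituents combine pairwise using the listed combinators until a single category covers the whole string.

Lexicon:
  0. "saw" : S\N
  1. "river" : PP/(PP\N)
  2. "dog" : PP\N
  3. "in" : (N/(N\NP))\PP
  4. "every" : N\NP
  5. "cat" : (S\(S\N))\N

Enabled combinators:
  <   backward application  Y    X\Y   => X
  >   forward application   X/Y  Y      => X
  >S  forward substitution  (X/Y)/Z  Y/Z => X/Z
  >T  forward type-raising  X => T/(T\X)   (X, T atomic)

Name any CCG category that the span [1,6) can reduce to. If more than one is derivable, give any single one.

[0,6] S   <
  [0,1] "saw" : S\N
  [1,6] S\(S\N)   <
    [1,5] N   >
      [1,4] N/(N\NP)   <
        [1,3] PP   >
          [1,2] "river" : PP/(PP\N)
          [2,3] "dog" : PP\N
        [3,4] "in" : (N/(N\NP))\PP
      [4,5] "every" : N\NP
    [5,6] "cat" : (S\(S\N))\N

S\(S\N)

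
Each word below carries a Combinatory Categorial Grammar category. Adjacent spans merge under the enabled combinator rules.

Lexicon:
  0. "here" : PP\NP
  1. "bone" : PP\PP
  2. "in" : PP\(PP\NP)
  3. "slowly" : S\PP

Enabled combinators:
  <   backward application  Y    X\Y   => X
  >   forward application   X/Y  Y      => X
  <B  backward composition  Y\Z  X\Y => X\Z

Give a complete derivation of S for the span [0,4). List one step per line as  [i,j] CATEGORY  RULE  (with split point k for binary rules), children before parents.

[0,4] S   <
  [0,3] PP   <
    [0,2] PP\NP   <B
      [0,1] "here" : PP\NP
      [1,2] "bone" : PP\PP
    [2,3] "in" : PP\(PP\NP)
  [3,4] "slowly" : S\PP

[0,1] PP\NP  lex  "here"
[1,2] PP\PP  lex  "bone"
[0,2] PP\NP  <B  k=1
[2,3] PP\(PP\NP)  lex  "in"
[0,3] PP  <  k=2
[3,4] S\PP  lex  "slowly"
[0,4] S  <  k=3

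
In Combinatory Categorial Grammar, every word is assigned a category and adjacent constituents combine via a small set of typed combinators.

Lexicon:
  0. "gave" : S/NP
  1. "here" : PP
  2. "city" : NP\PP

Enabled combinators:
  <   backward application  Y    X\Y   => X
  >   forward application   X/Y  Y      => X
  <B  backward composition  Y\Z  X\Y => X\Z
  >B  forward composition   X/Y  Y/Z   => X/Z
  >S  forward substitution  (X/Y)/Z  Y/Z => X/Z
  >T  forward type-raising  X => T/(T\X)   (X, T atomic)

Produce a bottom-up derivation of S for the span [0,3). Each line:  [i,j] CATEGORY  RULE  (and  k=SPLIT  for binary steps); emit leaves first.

[0,1] S/NP  lex  "gave"
[1,2] PP  lex  "here"
[1,2] NP/(NP\PP)  >T
[2,3] NP\PP  lex  "city"
[1,3] NP  >  k=2
[0,3] S  >  k=1

[0,3] S   >
  [0,1] "gave" : S/NP
  [1,3] NP   >
    [1,2] NP/(NP\PP)   >T
      [1,2] "here" : PP
    [2,3] "city" : NP\PP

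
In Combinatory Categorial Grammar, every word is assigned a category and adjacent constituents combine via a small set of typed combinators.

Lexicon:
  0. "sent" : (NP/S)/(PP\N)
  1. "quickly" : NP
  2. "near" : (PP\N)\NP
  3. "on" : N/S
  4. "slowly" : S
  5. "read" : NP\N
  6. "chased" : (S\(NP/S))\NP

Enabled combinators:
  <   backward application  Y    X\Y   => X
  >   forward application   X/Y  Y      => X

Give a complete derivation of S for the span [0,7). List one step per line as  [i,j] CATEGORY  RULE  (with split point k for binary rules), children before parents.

[0,7] S   <
  [0,3] NP/S   >
    [0,1] "sent" : (NP/S)/(PP\N)
    [1,3] PP\N   <
      [1,2] "quickly" : NP
      [2,3] "near" : (PP\N)\NP
  [3,7] S\(NP/S)   <
    [3,6] NP   <
      [3,5] N   >
        [3,4] "on" : N/S
        [4,5] "slowly" : S
      [5,6] "read" : NP\N
    [6,7] "chased" : (S\(NP/S))\NP

[0,1] (NP/S)/(PP\N)  lex  "sent"
[1,2] NP  lex  "quickly"
[2,3] (PP\N)\NP  lex  "near"
[1,3] PP\N  <  k=2
[0,3] NP/S  >  k=1
[3,4] N/S  lex  "on"
[4,5] S  lex  "slowly"
[3,5] N  >  k=4
[5,6] NP\N  lex  "read"
[3,6] NP  <  k=5
[6,7] (S\(NP/S))\NP  lex  "chased"
[3,7] S\(NP/S)  <  k=6
[0,7] S  <  k=3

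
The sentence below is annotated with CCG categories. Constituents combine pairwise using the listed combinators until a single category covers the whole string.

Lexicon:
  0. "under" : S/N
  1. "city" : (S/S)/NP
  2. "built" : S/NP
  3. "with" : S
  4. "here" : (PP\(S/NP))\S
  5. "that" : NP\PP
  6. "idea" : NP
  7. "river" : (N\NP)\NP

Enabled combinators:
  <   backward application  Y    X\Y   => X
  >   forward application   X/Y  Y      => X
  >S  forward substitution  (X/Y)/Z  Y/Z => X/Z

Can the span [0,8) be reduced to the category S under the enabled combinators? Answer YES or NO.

[0,8] S   >
  [0,1] "under" : S/N
  [1,8] N   <
    [1,6] NP   <
      [1,5] PP   <
        [1,3] S/NP   >S
          [1,2] "city" : (S/S)/NP
          [2,3] "built" : S/NP
        [3,5] PP\(S/NP)   <
          [3,4] "with" : S
          [4,5] "here" : (PP\(S/NP))\S
      [5,6] "that" : NP\PP
    [6,8] N\NP   <
      [6,7] "idea" : NP
      [7,8] "river" : (N\NP)\NP

YES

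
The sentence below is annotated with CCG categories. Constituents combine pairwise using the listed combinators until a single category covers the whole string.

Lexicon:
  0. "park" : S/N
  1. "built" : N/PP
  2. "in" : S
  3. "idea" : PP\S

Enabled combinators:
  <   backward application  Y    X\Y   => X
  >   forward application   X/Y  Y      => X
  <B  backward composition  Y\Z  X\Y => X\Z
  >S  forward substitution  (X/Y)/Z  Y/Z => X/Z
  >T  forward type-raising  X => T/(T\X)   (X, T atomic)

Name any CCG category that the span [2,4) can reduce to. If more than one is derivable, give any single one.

PP

[0,4] S   >
  [0,1] "park" : S/N
  [1,4] N   >
    [1,2] "built" : N/PP
    [2,4] PP   <
      [2,3] "in" : S
      [3,4] "idea" : PP\S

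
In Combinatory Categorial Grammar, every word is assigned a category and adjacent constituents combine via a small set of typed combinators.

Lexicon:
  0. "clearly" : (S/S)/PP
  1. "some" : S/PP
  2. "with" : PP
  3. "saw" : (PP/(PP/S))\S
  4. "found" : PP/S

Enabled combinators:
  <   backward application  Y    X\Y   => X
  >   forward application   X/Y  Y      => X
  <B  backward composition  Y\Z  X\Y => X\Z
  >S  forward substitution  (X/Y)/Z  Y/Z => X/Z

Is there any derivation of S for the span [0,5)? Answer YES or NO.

NO

(S/S)/PP S/PP PP (PP/(PP/S))\S PP/S
CKY chart[0,5] = {PP, S/S}; S ∉ chart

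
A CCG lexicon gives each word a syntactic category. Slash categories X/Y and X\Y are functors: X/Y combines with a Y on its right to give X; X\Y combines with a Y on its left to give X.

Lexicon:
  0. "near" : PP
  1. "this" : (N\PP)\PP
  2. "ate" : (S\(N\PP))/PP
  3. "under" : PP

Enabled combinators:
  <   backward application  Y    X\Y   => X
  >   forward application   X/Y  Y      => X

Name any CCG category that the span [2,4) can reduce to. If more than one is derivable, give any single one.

[0,4] S   <
  [0,2] N\PP   <
    [0,1] "near" : PP
    [1,2] "this" : (N\PP)\PP
  [2,4] S\(N\PP)   >
    [2,3] "ate" : (S\(N\PP))/PP
    [3,4] "under" : PP

S\(N\PP)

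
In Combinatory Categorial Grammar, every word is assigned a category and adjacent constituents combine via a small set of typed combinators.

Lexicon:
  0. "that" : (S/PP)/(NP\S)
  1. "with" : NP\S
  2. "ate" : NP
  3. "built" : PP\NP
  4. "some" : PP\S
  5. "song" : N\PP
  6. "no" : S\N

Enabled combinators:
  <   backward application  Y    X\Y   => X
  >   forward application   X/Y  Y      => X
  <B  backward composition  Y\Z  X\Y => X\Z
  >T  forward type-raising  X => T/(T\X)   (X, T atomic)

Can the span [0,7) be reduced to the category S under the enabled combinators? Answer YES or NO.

YES

[0,7] S   <
  [0,6] N   <
    [0,5] PP   <
      [0,4] S   >
        [0,2] S/PP   >
          [0,1] "that" : (S/PP)/(NP\S)
          [1,2] "with" : NP\S
        [2,4] PP   >
          [2,3] PP/(PP\NP)   >T
            [2,3] "ate" : NP
          [3,4] "built" : PP\NP
      [4,5] "some" : PP\S
    [5,6] "song" : N\PP
  [6,7] "no" : S\N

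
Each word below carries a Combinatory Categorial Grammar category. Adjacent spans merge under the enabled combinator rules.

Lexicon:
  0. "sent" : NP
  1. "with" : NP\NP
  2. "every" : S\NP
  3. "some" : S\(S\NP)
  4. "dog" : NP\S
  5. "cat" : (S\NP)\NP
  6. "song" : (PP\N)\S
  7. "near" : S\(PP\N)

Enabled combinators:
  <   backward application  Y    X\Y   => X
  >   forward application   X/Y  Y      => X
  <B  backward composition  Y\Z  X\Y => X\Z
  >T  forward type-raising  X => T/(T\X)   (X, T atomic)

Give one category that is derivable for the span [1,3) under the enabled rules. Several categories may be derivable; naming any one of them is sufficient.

[0,8] S   >
  [0,1] S/(S\NP)   >T
    [0,1] "sent" : NP
  [1,8] S\NP   <B
    [1,6] S\NP   <
      [1,5] NP   <
        [1,4] S   <
          [1,3] S\NP   <B
            [1,2] "with" : NP\NP
            [2,3] "every" : S\NP
          [3,4] "some" : S\(S\NP)
        [4,5] "dog" : NP\S
      [5,6] "cat" : (S\NP)\NP
    [6,8] S\S   <B
      [6,7] "song" : (PP\N)\S
      [7,8] "near" : S\(PP\N)

S\NP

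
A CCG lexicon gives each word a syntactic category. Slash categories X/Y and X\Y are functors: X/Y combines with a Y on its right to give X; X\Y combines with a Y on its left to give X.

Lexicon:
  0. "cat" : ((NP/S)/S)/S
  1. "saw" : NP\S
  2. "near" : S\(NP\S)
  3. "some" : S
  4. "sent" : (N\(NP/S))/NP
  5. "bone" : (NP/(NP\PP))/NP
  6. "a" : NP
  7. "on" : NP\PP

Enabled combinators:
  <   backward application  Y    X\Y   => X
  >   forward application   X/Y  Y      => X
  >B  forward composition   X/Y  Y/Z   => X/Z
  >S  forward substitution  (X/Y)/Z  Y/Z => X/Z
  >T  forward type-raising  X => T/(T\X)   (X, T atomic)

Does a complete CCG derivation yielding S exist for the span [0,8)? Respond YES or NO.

((NP/S)/S)/S NP\S S\(NP\S) S (N\(NP/S))/NP (NP/(NP\PP))/NP NP NP\PP
CKY chart[0,8] = {N, N/(N\N), NP/(NP\N), PP/(PP\N), S/(S\N)}; S ∉ chart

NO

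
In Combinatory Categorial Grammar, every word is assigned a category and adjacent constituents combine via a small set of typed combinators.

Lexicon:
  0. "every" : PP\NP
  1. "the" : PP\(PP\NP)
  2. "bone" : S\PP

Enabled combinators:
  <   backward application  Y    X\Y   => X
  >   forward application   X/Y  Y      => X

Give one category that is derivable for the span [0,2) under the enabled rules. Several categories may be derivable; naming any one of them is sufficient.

[0,3] S   <
  [0,2] PP   <
    [0,1] "every" : PP\NP
    [1,2] "the" : PP\(PP\NP)
  [2,3] "bone" : S\PP

PP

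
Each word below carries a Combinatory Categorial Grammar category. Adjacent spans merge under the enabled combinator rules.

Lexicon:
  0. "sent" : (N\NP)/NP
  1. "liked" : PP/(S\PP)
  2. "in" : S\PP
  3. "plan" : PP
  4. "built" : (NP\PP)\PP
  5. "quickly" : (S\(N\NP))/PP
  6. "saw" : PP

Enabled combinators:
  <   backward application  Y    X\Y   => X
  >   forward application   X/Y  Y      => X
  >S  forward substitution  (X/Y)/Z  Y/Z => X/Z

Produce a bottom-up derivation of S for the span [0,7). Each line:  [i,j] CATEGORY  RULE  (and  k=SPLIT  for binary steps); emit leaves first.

[0,1] (N\NP)/NP  lex  "sent"
[1,2] PP/(S\PP)  lex  "liked"
[2,3] S\PP  lex  "in"
[1,3] PP  >  k=2
[3,4] PP  lex  "plan"
[4,5] (NP\PP)\PP  lex  "built"
[3,5] NP\PP  <  k=4
[1,5] NP  <  k=3
[0,5] N\NP  >  k=1
[5,6] (S\(N\NP))/PP  lex  "quickly"
[6,7] PP  lex  "saw"
[5,7] S\(N\NP)  >  k=6
[0,7] S  <  k=5

[0,7] S   <
  [0,5] N\NP   >
    [0,1] "sent" : (N\NP)/NP
    [1,5] NP   <
      [1,3] PP   >
        [1,2] "liked" : PP/(S\PP)
        [2,3] "in" : S\PP
      [3,5] NP\PP   <
        [3,4] "plan" : PP
        [4,5] "built" : (NP\PP)\PP
  [5,7] S\(N\NP)   >
    [5,6] "quickly" : (S\(N\NP))/PP
    [6,7] "saw" : PP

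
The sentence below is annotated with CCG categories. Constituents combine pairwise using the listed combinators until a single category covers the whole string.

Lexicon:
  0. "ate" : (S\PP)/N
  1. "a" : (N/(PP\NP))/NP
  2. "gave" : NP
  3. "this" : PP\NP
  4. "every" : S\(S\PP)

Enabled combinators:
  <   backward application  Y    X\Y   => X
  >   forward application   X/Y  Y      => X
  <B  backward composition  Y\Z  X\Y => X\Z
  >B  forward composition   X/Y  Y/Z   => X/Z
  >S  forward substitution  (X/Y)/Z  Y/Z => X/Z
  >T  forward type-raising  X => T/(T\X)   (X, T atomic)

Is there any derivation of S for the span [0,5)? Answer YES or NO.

[0,5] S   <
  [0,4] S\PP   >
    [0,1] "ate" : (S\PP)/N
    [1,4] N   >
      [1,3] N/(PP\NP)   >
        [1,2] "a" : (N/(PP\NP))/NP
        [2,3] "gave" : NP
      [3,4] "this" : PP\NP
  [4,5] "every" : S\(S\PP)

YES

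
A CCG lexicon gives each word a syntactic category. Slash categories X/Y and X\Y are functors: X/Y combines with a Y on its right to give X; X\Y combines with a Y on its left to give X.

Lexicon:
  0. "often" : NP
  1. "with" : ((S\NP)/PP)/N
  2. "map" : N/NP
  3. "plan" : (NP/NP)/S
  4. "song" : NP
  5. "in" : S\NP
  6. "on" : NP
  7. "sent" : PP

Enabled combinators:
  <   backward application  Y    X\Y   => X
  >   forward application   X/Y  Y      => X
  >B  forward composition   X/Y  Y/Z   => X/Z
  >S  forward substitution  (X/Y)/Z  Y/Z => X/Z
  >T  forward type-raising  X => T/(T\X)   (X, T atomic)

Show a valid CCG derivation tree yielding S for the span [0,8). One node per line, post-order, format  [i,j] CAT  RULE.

[0,8] S   >
  [0,1] S/(S\NP)   >T
    [0,1] "often" : NP
  [1,8] S\NP   >
    [1,7] (S\NP)/PP   >
      [1,2] "with" : ((S\NP)/PP)/N
      [2,7] N   >
        [2,6] N/NP   >B
          [2,3] "map" : N/NP
          [3,6] NP/NP   >
            [3,4] "plan" : (NP/NP)/S
            [4,6] S   <
              [4,5] "song" : NP
              [5,6] "in" : S\NP
        [6,7] "on" : NP
    [7,8] "sent" : PP

[0,1] NP  lex  "often"
[0,1] S/(S\NP)  >T
[1,2] ((S\NP)/PP)/N  lex  "with"
[2,3] N/NP  lex  "map"
[3,4] (NP/NP)/S  lex  "plan"
[4,5] NP  lex  "song"
[5,6] S\NP  lex  "in"
[4,6] S  <  k=5
[3,6] NP/NP  >  k=4
[2,6] N/NP  >B  k=3
[6,7] NP  lex  "on"
[2,7] N  >  k=6
[1,7] (S\NP)/PP  >  k=2
[7,8] PP  lex  "sent"
[1,8] S\NP  >  k=7
[0,8] S  >  k=1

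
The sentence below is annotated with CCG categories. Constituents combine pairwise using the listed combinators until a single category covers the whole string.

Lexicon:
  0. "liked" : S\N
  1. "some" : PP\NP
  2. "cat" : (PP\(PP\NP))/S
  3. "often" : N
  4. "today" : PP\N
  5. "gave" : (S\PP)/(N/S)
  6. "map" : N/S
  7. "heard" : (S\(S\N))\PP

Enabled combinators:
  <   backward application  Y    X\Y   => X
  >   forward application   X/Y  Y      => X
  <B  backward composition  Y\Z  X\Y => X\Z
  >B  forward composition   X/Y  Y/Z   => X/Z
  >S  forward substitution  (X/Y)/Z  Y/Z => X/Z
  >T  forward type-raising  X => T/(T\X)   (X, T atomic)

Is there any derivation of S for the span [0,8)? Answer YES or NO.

YES

[0,8] S   <
  [0,1] "liked" : S\N
  [1,8] S\(S\N)   <
    [1,7] PP   <
      [1,2] "some" : PP\NP
      [2,7] PP\(PP\NP)   >
        [2,3] "cat" : (PP\(PP\NP))/S
        [3,7] S   >
          [3,4] S/(S\N)   >T
            [3,4] "often" : N
          [4,7] S\N   <B
            [4,5] "today" : PP\N
            [5,7] S\PP   >
              [5,6] "gave" : (S\PP)/(N/S)
              [6,7] "map" : N/S
    [7,8] "heard" : (S\(S\N))\PP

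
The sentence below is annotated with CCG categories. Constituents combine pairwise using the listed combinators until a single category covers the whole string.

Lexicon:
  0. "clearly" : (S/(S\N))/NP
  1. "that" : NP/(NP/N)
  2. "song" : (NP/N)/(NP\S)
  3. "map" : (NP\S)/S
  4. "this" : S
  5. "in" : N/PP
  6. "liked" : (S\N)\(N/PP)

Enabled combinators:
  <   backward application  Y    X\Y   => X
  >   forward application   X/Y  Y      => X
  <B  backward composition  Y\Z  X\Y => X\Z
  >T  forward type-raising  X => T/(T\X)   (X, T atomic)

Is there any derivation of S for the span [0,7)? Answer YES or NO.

YES

[0,7] S   >
  [0,5] S/(S\N)   >
    [0,1] "clearly" : (S/(S\N))/NP
    [1,5] NP   >
      [1,2] "that" : NP/(NP/N)
      [2,5] NP/N   >
        [2,3] "song" : (NP/N)/(NP\S)
        [3,5] NP\S   >
          [3,4] "map" : (NP\S)/S
          [4,5] "this" : S
  [5,7] S\N   <
    [5,6] "in" : N/PP
    [6,7] "liked" : (S\N)\(N/PP)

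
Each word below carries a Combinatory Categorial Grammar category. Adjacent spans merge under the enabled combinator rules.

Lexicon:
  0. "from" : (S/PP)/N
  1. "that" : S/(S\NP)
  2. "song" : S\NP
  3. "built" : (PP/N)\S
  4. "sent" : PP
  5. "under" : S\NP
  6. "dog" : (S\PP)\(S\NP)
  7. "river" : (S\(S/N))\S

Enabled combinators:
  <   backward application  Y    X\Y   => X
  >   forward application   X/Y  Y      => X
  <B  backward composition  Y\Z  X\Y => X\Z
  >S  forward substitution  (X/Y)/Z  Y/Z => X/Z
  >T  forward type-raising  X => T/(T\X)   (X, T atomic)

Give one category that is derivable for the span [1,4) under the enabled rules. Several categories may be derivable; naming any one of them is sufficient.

PP/N

[0,8] S   <
  [0,4] S/N   >S
    [0,1] "from" : (S/PP)/N
    [1,4] PP/N   <
      [1,3] S   >
        [1,2] "that" : S/(S\NP)
        [2,3] "song" : S\NP
      [3,4] "built" : (PP/N)\S
  [4,8] S\(S/N)   <
    [4,7] S   <
      [4,5] "sent" : PP
      [5,7] S\PP   <
        [5,6] "under" : S\NP
        [6,7] "dog" : (S\PP)\(S\NP)
    [7,8] "river" : (S\(S/N))\S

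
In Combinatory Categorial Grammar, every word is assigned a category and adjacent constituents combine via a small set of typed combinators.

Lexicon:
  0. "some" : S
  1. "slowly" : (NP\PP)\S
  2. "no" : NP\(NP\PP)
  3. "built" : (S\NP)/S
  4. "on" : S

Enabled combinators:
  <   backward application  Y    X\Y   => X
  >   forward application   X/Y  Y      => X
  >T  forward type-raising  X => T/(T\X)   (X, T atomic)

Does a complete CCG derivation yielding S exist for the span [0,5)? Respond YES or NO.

[0,5] S   <
  [0,3] NP   <
    [0,2] NP\PP   <
      [0,1] "some" : S
      [1,2] "slowly" : (NP\PP)\S
    [2,3] "no" : NP\(NP\PP)
  [3,5] S\NP   >
    [3,4] "built" : (S\NP)/S
    [4,5] "on" : S

YES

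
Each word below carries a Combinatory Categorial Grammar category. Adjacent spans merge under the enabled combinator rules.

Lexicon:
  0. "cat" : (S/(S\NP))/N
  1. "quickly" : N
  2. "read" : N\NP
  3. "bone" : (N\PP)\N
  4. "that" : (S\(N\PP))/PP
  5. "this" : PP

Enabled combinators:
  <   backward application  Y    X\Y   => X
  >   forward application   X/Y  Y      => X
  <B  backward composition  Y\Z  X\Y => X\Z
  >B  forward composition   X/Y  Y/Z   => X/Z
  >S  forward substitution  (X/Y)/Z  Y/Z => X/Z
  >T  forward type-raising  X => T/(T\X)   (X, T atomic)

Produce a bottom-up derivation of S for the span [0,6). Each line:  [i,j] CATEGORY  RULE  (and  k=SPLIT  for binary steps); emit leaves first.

[0,1] (S/(S\NP))/N  lex  "cat"
[1,2] N  lex  "quickly"
[0,2] S/(S\NP)  >  k=1
[2,3] N\NP  lex  "read"
[3,4] (N\PP)\N  lex  "bone"
[4,5] (S\(N\PP))/PP  lex  "that"
[5,6] PP  lex  "this"
[4,6] S\(N\PP)  >  k=5
[3,6] S\N  <B  k=4
[2,6] S\NP  <B  k=3
[0,6] S  >  k=2

[0,6] S   >
  [0,2] S/(S\NP)   >
    [0,1] "cat" : (S/(S\NP))/N
    [1,2] "quickly" : N
  [2,6] S\NP   <B
    [2,3] "read" : N\NP
    [3,6] S\N   <B
      [3,4] "bone" : (N\PP)\N
      [4,6] S\(N\PP)   >
        [4,5] "that" : (S\(N\PP))/PP
        [5,6] "this" : PP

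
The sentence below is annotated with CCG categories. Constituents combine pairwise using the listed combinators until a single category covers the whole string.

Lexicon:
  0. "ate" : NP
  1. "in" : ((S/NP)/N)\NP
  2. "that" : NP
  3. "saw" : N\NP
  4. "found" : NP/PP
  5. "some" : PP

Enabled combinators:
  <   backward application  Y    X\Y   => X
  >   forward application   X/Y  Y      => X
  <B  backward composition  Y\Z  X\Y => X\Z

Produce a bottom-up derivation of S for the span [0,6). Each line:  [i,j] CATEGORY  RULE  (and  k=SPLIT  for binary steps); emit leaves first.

[0,6] S   >
  [0,4] S/NP   >
    [0,2] (S/NP)/N   <
      [0,1] "ate" : NP
      [1,2] "in" : ((S/NP)/N)\NP
    [2,4] N   <
      [2,3] "that" : NP
      [3,4] "saw" : N\NP
  [4,6] NP   >
    [4,5] "found" : NP/PP
    [5,6] "some" : PP

[0,1] NP  lex  "ate"
[1,2] ((S/NP)/N)\NP  lex  "in"
[0,2] (S/NP)/N  <  k=1
[2,3] NP  lex  "that"
[3,4] N\NP  lex  "saw"
[2,4] N  <  k=3
[0,4] S/NP  >  k=2
[4,5] NP/PP  lex  "found"
[5,6] PP  lex  "some"
[4,6] NP  >  k=5
[0,6] S  >  k=4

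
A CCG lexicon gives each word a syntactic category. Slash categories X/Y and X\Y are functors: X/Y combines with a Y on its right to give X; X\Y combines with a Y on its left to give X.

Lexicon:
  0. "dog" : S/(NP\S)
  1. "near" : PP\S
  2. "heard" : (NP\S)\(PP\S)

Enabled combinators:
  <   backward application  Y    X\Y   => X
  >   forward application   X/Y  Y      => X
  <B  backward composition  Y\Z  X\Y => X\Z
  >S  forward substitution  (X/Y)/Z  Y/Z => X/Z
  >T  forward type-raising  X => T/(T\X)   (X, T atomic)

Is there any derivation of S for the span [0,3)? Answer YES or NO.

YES

[0,3] S   >
  [0,1] "dog" : S/(NP\S)
  [1,3] NP\S   <
    [1,2] "near" : PP\S
    [2,3] "heard" : (NP\S)\(PP\S)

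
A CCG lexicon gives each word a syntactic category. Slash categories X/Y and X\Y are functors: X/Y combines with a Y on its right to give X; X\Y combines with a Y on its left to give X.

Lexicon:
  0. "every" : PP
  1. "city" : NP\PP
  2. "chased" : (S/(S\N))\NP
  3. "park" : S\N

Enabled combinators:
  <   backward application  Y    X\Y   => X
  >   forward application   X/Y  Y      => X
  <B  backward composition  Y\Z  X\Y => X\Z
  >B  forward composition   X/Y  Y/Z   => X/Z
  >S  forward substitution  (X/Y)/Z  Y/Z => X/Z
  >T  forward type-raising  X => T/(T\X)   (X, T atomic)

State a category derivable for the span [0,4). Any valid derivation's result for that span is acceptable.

S

[0,4] S   >
  [0,3] S/(S\N)   <
    [0,2] NP   <
      [0,1] "every" : PP
      [1,2] "city" : NP\PP
    [2,3] "chased" : (S/(S\N))\NP
  [3,4] "park" : S\N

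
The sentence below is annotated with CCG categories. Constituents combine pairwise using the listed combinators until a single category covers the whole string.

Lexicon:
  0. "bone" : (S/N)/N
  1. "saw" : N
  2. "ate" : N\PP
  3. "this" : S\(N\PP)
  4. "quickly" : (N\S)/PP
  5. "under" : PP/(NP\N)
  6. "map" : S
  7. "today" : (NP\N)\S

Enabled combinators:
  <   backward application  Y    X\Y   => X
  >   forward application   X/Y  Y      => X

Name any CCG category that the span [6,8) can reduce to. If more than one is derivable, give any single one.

NP\N

[0,8] S   >
  [0,2] S/N   >
    [0,1] "bone" : (S/N)/N
    [1,2] "saw" : N
  [2,8] N   <
    [2,4] S   <
      [2,3] "ate" : N\PP
      [3,4] "this" : S\(N\PP)
    [4,8] N\S   >
      [4,5] "quickly" : (N\S)/PP
      [5,8] PP   >
        [5,6] "under" : PP/(NP\N)
        [6,8] NP\N   <
          [6,7] "map" : S
          [7,8] "today" : (NP\N)\S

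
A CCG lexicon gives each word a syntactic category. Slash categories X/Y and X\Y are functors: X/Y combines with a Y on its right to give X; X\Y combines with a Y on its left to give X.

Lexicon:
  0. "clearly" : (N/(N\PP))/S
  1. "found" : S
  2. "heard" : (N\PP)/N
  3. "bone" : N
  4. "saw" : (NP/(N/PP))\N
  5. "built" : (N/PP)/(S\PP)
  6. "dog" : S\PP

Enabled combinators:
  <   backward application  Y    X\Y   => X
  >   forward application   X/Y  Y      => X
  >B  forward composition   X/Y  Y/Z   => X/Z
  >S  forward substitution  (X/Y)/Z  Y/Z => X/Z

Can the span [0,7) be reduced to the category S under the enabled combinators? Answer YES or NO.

(N/(N\PP))/S S (N\PP)/N N (NP/(N/PP))\N (N/PP)/(S\PP) S\PP
CKY chart[0,7] = {NP}; S ∉ chart

NO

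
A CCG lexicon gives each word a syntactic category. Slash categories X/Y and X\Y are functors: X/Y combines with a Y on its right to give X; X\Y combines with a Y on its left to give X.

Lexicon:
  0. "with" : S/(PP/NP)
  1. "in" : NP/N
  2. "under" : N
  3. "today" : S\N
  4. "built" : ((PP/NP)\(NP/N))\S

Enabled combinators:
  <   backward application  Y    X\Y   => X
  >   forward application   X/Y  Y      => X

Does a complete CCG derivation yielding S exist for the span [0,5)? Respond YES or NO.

YES

[0,5] S   >
  [0,1] "with" : S/(PP/NP)
  [1,5] PP/NP   <
    [1,2] "in" : NP/N
    [2,5] (PP/NP)\(NP/N)   <
      [2,4] S   <
        [2,3] "under" : N
        [3,4] "today" : S\N
      [4,5] "built" : ((PP/NP)\(NP/N))\S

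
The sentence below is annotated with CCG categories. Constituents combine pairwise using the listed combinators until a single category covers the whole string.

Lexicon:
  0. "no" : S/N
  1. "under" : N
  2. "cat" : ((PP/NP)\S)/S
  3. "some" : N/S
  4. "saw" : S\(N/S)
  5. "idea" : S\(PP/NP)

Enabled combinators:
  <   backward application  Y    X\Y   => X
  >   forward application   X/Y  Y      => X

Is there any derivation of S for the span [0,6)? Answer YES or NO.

[0,6] S   <
  [0,5] PP/NP   <
    [0,2] S   >
      [0,1] "no" : S/N
      [1,2] "under" : N
    [2,5] (PP/NP)\S   >
      [2,3] "cat" : ((PP/NP)\S)/S
      [3,5] S   <
        [3,4] "some" : N/S
        [4,5] "saw" : S\(N/S)
  [5,6] "idea" : S\(PP/NP)

YES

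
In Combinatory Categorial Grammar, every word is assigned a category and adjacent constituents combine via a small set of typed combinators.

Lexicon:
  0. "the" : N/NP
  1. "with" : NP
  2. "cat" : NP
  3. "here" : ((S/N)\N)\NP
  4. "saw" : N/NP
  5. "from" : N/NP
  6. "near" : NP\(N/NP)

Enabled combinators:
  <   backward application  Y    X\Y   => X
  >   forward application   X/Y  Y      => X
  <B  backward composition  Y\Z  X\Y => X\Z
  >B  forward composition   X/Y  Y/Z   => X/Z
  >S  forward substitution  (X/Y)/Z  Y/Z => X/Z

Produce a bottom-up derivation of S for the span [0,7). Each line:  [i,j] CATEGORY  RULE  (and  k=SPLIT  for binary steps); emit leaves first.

[0,7] S   >
  [0,4] S/N   <
    [0,2] N   >
      [0,1] "the" : N/NP
      [1,2] "with" : NP
    [2,4] (S/N)\N   <
      [2,3] "cat" : NP
      [3,4] "here" : ((S/N)\N)\NP
  [4,7] N   >
    [4,5] "saw" : N/NP
    [5,7] NP   <
      [5,6] "from" : N/NP
      [6,7] "near" : NP\(N/NP)

[0,1] N/NP  lex  "the"
[1,2] NP  lex  "with"
[0,2] N  >  k=1
[2,3] NP  lex  "cat"
[3,4] ((S/N)\N)\NP  lex  "here"
[2,4] (S/N)\N  <  k=3
[0,4] S/N  <  k=2
[4,5] N/NP  lex  "saw"
[5,6] N/NP  lex  "from"
[6,7] NP\(N/NP)  lex  "near"
[5,7] NP  <  k=6
[4,7] N  >  k=5
[0,7] S  >  k=4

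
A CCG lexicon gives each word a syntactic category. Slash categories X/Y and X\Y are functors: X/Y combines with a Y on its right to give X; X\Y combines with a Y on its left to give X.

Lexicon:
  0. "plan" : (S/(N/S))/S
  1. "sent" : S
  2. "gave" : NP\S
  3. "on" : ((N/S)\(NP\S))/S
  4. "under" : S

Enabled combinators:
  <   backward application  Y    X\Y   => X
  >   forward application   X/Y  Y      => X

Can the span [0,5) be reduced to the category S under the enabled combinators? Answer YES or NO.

[0,5] S   >
  [0,2] S/(N/S)   >
    [0,1] "plan" : (S/(N/S))/S
    [1,2] "sent" : S
  [2,5] N/S   <
    [2,3] "gave" : NP\S
    [3,5] (N/S)\(NP\S)   >
      [3,4] "on" : ((N/S)\(NP\S))/S
      [4,5] "under" : S

YES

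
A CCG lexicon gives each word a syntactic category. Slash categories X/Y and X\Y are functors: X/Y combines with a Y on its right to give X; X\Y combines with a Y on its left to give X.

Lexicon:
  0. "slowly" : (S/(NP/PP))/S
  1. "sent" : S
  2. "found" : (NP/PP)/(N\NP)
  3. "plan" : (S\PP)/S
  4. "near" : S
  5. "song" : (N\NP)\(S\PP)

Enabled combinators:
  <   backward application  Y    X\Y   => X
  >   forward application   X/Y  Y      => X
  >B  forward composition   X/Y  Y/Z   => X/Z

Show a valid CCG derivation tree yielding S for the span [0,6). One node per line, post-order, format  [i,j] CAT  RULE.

[0,6] S   >
  [0,2] S/(NP/PP)   >
    [0,1] "slowly" : (S/(NP/PP))/S
    [1,2] "sent" : S
  [2,6] NP/PP   >
    [2,3] "found" : (NP/PP)/(N\NP)
    [3,6] N\NP   <
      [3,5] S\PP   >
        [3,4] "plan" : (S\PP)/S
        [4,5] "near" : S
      [5,6] "song" : (N\NP)\(S\PP)

[0,1] (S/(NP/PP))/S  lex  "slowly"
[1,2] S  lex  "sent"
[0,2] S/(NP/PP)  >  k=1
[2,3] (NP/PP)/(N\NP)  lex  "found"
[3,4] (S\PP)/S  lex  "plan"
[4,5] S  lex  "near"
[3,5] S\PP  >  k=4
[5,6] (N\NP)\(S\PP)  lex  "song"
[3,6] N\NP  <  k=5
[2,6] NP/PP  >  k=3
[0,6] S  >  k=2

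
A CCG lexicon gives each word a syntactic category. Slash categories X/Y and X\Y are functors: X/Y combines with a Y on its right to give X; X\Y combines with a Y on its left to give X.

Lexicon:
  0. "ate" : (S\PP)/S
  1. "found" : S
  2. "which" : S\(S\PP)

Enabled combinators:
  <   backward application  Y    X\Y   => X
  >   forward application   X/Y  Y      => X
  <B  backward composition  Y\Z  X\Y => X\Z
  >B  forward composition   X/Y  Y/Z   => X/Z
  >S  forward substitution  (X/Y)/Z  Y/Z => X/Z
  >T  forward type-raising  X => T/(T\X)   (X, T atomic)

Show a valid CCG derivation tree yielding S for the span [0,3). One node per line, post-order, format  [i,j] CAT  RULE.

[0,1] (S\PP)/S  lex  "ate"
[1,2] S  lex  "found"
[0,2] S\PP  >  k=1
[2,3] S\(S\PP)  lex  "which"
[0,3] S  <  k=2

[0,3] S   <
  [0,2] S\PP   >
    [0,1] "ate" : (S\PP)/S
    [1,2] "found" : S
  [2,3] "which" : S\(S\PP)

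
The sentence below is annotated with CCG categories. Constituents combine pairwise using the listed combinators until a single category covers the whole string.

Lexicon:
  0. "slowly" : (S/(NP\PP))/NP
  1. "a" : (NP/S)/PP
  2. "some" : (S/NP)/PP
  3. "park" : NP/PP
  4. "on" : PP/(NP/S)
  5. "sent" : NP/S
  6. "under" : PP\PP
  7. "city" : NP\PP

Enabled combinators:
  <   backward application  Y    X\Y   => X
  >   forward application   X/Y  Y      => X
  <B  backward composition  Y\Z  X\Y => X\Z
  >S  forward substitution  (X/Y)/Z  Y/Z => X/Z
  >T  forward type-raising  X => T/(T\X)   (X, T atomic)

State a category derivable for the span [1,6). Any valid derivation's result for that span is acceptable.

[0,8] S   >
  [0,6] S/(NP\PP)   >
    [0,1] "slowly" : (S/(NP\PP))/NP
    [1,6] NP   >
      [1,4] NP/PP   >S
        [1,2] "a" : (NP/S)/PP
        [2,4] S/PP   >S
          [2,3] "some" : (S/NP)/PP
          [3,4] "park" : NP/PP
      [4,6] PP   >
        [4,5] "on" : PP/(NP/S)
        [5,6] "sent" : NP/S
  [6,8] NP\PP   <B
    [6,7] "under" : PP\PP
    [7,8] "city" : NP\PP

NP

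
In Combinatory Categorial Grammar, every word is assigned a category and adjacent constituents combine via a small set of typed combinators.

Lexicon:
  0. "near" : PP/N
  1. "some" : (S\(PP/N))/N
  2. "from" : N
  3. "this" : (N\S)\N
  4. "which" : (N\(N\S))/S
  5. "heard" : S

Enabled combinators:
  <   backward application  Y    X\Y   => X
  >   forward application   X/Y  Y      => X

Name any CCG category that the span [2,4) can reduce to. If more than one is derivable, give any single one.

[0,6] S   <
  [0,1] "near" : PP/N
  [1,6] S\(PP/N)   >
    [1,2] "some" : (S\(PP/N))/N
    [2,6] N   <
      [2,4] N\S   <
        [2,3] "from" : N
        [3,4] "this" : (N\S)\N
      [4,6] N\(N\S)   >
        [4,5] "which" : (N\(N\S))/S
        [5,6] "heard" : S

N\S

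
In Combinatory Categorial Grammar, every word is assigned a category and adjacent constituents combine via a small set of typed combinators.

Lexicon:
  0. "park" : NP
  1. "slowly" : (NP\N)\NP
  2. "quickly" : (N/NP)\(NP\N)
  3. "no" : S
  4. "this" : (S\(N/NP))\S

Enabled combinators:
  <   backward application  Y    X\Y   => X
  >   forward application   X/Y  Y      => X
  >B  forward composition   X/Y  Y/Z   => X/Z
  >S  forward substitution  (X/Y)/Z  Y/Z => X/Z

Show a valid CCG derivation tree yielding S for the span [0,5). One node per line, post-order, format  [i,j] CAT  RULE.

[0,1] NP  lex  "park"
[1,2] (NP\N)\NP  lex  "slowly"
[0,2] NP\N  <  k=1
[2,3] (N/NP)\(NP\N)  lex  "quickly"
[0,3] N/NP  <  k=2
[3,4] S  lex  "no"
[4,5] (S\(N/NP))\S  lex  "this"
[3,5] S\(N/NP)  <  k=4
[0,5] S  <  k=3

[0,5] S   <
  [0,3] N/NP   <
    [0,2] NP\N   <
      [0,1] "park" : NP
      [1,2] "slowly" : (NP\N)\NP
    [2,3] "quickly" : (N/NP)\(NP\N)
  [3,5] S\(N/NP)   <
    [3,4] "no" : S
    [4,5] "this" : (S\(N/NP))\S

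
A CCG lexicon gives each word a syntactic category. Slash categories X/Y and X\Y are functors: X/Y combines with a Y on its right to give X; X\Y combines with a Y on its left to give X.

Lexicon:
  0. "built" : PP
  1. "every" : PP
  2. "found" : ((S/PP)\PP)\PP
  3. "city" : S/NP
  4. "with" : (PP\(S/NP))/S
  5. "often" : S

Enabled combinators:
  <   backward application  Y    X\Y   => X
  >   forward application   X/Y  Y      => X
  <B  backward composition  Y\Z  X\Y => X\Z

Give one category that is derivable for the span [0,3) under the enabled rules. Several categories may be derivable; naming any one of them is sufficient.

S/PP

[0,6] S   >
  [0,3] S/PP   <
    [0,1] "built" : PP
    [1,3] (S/PP)\PP   <
      [1,2] "every" : PP
      [2,3] "found" : ((S/PP)\PP)\PP
  [3,6] PP   <
    [3,4] "city" : S/NP
    [4,6] PP\(S/NP)   >
      [4,5] "with" : (PP\(S/NP))/S
      [5,6] "often" : S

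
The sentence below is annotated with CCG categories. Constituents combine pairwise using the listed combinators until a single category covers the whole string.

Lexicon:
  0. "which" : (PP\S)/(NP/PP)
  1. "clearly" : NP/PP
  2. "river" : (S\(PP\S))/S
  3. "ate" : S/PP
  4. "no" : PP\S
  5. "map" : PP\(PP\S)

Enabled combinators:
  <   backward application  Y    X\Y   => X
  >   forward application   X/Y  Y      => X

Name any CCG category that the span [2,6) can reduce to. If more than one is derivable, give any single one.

S\(PP\S)

[0,6] S   <
  [0,2] PP\S   >
    [0,1] "which" : (PP\S)/(NP/PP)
    [1,2] "clearly" : NP/PP
  [2,6] S\(PP\S)   >
    [2,3] "river" : (S\(PP\S))/S
    [3,6] S   >
      [3,4] "ate" : S/PP
      [4,6] PP   <
        [4,5] "no" : PP\S
        [5,6] "map" : PP\(PP\S)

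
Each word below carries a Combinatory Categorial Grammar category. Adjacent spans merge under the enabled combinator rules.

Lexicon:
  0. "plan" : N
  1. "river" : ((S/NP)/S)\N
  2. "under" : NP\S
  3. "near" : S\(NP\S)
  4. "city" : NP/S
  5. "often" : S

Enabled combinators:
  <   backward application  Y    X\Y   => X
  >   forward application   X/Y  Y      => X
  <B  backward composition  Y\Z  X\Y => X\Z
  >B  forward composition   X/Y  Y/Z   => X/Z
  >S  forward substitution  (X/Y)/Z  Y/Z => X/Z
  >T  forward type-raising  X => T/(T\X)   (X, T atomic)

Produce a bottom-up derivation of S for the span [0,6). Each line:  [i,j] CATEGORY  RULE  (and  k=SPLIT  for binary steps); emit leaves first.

[0,1] N  lex  "plan"
[1,2] ((S/NP)/S)\N  lex  "river"
[0,2] (S/NP)/S  <  k=1
[2,3] NP\S  lex  "under"
[3,4] S\(NP\S)  lex  "near"
[2,4] S  <  k=3
[0,4] S/NP  >  k=2
[4,5] NP/S  lex  "city"
[5,6] S  lex  "often"
[4,6] NP  >  k=5
[0,6] S  >  k=4

[0,6] S   >
  [0,4] S/NP   >
    [0,2] (S/NP)/S   <
      [0,1] "plan" : N
      [1,2] "river" : ((S/NP)/S)\N
    [2,4] S   <
      [2,3] "under" : NP\S
      [3,4] "near" : S\(NP\S)
  [4,6] NP   >
    [4,5] "city" : NP/S
    [5,6] "often" : S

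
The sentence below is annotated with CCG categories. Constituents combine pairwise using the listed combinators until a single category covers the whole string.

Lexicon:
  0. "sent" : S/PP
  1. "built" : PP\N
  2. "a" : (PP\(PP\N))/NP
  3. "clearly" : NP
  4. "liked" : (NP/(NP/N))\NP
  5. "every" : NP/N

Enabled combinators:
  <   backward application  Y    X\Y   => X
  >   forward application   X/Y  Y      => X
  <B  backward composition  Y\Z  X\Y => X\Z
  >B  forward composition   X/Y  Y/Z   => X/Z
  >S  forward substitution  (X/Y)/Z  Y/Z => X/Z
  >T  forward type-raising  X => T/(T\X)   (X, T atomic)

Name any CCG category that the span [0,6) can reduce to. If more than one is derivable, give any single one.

[0,6] S   >
  [0,1] "sent" : S/PP
  [1,6] PP   <
    [1,2] "built" : PP\N
    [2,6] PP\(PP\N)   >
      [2,3] "a" : (PP\(PP\N))/NP
      [3,6] NP   >
        [3,5] NP/(NP/N)   <
          [3,4] "clearly" : NP
          [4,5] "liked" : (NP/(NP/N))\NP
        [5,6] "every" : NP/N

S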